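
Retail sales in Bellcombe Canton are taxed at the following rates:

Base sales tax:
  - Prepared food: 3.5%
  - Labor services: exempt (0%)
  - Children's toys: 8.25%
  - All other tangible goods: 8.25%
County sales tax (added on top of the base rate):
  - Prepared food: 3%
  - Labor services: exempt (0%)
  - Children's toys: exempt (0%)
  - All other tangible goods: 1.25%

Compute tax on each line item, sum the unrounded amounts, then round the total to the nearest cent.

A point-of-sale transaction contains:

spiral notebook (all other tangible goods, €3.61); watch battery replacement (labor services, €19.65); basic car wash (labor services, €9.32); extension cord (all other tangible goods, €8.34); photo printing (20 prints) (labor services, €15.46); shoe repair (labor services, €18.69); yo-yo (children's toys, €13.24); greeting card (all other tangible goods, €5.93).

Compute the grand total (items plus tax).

€97.03

Spiral notebook €3.61: all other tangible goods → 8.25% + 1.25% county = 9.5% → €0.34295
Watch battery replacement €19.65: labor services → 0% + 0% county = 0% → €0.00
Basic car wash €9.32: labor services → 0% + 0% county = 0% → €0.00
Extension cord €8.34: all other tangible goods → 8.25% + 1.25% county = 9.5% → €0.7923
Photo printing (20 prints) €15.46: labor services → 0% + 0% county = 0% → €0.00
Shoe repair €18.69: labor services → 0% + 0% county = 0% → €0.00
Yo-yo €13.24: children's toys → 8.25% + 0% county = 8.25% → €1.0923
Greeting card €5.93: all other tangible goods → 8.25% + 1.25% county = 9.5% → €0.56335
Subtotal = €94.24; unrounded tax = €2.7909 → €2.79; total due = €97.03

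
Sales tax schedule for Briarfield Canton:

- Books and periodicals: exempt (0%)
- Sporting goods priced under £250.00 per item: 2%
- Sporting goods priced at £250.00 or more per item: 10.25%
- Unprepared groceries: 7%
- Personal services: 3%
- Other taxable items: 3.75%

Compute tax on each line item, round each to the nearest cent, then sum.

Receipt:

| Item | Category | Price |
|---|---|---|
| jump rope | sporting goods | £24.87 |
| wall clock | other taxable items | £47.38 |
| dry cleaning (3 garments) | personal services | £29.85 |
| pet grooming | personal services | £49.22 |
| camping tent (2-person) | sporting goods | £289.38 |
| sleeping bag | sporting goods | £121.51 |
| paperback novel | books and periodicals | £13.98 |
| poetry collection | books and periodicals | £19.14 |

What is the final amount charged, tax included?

Jump rope £24.87: sporting goods, under £250.00 → 2% → £0.50
Wall clock £47.38: other taxable items → 3.75% → £1.78
Dry cleaning (3 garments) £29.85: personal services → 3% → £0.90
Pet grooming £49.22: personal services → 3% → £1.48
Camping tent (2-person) £289.38: sporting goods, £250.00 or more → 10.25% → £29.66
Sleeping bag £121.51: sporting goods, under £250.00 → 2% → £2.43
Paperback novel £13.98: books and periodicals → 0% → £0.00
Poetry collection £19.14: books and periodicals → 0% → £0.00
Subtotal = £595.33; tax = £36.75; total due = £632.08

£632.08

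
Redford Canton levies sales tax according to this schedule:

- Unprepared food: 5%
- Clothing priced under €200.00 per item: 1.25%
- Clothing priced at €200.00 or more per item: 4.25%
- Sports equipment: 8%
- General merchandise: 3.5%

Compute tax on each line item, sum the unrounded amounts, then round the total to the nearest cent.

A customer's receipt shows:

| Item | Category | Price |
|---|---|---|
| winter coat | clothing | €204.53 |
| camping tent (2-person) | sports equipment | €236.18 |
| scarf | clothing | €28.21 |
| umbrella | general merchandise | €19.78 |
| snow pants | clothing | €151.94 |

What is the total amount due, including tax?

Winter coat €204.53: clothing, €200.00 or more → 4.25% → €8.692525
Camping tent (2-person) €236.18: sports equipment → 8% → €18.8944
Scarf €28.21: clothing, under €200.00 → 1.25% → €0.352625
Umbrella €19.78: general merchandise → 3.5% → €0.6923
Snow pants €151.94: clothing, under €200.00 → 1.25% → €1.89925
Subtotal = €640.64; unrounded tax = €30.5311 → €30.53; total due = €671.17

€671.17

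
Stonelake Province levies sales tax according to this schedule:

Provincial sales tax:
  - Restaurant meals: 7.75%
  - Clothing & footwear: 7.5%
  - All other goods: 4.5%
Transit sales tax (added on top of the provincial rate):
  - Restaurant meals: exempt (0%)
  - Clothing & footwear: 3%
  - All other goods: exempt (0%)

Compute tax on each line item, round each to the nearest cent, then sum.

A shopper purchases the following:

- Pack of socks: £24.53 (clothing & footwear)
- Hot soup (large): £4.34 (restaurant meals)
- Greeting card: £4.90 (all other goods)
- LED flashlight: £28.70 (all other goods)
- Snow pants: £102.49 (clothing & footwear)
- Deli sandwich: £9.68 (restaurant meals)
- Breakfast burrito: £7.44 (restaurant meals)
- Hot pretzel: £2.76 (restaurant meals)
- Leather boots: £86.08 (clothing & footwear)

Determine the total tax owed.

Pack of socks £24.53: clothing & footwear → 7.5% + 3% transit = 10.5% → £2.58
Hot soup (large) £4.34: restaurant meals → 7.75% + 0% transit = 7.75% → £0.34
Greeting card £4.90: all other goods → 4.5% + 0% transit = 4.5% → £0.22
LED flashlight £28.70: all other goods → 4.5% + 0% transit = 4.5% → £1.29
Snow pants £102.49: clothing & footwear → 7.5% + 3% transit = 10.5% → £10.76
Deli sandwich £9.68: restaurant meals → 7.75% + 0% transit = 7.75% → £0.75
Breakfast burrito £7.44: restaurant meals → 7.75% + 0% transit = 7.75% → £0.58
Hot pretzel £2.76: restaurant meals → 7.75% + 0% transit = 7.75% → £0.21
Leather boots £86.08: clothing & footwear → 7.5% + 3% transit = 10.5% → £9.04
Total tax = £2.58 + £0.34 + £0.22 + £1.29 + £10.76 + £0.75 + £0.58 + £0.21 + £9.04 = £25.77

£25.77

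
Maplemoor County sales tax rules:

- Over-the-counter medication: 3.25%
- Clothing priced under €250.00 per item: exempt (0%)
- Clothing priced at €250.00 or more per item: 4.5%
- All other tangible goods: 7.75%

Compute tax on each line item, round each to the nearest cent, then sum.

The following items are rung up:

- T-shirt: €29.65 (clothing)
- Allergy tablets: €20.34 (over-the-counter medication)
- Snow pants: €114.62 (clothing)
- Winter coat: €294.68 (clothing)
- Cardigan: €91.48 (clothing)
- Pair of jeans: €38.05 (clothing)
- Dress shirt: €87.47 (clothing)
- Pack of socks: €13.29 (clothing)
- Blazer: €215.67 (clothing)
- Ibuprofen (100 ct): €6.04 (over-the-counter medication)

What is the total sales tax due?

€14.12

T-shirt €29.65: clothing, under €250.00 → 0% → €0.00
Allergy tablets €20.34: over-the-counter medication → 3.25% → €0.66
Snow pants €114.62: clothing, under €250.00 → 0% → €0.00
Winter coat €294.68: clothing, €250.00 or more → 4.5% → €13.26
Cardigan €91.48: clothing, under €250.00 → 0% → €0.00
Pair of jeans €38.05: clothing, under €250.00 → 0% → €0.00
Dress shirt €87.47: clothing, under €250.00 → 0% → €0.00
Pack of socks €13.29: clothing, under €250.00 → 0% → €0.00
Blazer €215.67: clothing, under €250.00 → 0% → €0.00
Ibuprofen (100 ct) €6.04: over-the-counter medication → 3.25% → €0.20
Total tax = €0.66 + €13.26 + €0.20 = €14.12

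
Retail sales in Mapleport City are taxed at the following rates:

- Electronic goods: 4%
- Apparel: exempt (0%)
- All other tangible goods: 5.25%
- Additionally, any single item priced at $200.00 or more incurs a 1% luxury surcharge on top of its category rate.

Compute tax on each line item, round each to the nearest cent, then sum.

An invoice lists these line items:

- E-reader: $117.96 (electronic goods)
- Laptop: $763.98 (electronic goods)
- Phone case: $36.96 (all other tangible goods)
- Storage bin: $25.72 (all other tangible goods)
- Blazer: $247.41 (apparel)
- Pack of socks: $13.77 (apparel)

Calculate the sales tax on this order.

$48.68

E-reader $117.96: electronic goods → 4% → $4.72
Laptop $763.98: electronic goods → 4% + 1% surcharge = 5% → $38.20
Phone case $36.96: all other tangible goods → 5.25% → $1.94
Storage bin $25.72: all other tangible goods → 5.25% → $1.35
Blazer $247.41: apparel → 0% + 1% surcharge = 1% → $2.47
Pack of socks $13.77: apparel → 0% → $0.00
Total tax = $4.72 + $38.20 + $1.94 + $1.35 + $2.47 = $48.68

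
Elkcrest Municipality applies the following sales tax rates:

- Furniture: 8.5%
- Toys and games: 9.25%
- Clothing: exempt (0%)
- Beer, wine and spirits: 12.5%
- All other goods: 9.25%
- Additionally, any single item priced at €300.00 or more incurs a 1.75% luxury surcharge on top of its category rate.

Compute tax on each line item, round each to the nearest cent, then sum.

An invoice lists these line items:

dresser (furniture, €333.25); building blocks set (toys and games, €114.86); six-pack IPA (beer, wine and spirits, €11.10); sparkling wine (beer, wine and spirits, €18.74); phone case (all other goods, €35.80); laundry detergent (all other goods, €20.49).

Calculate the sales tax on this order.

€53.72

Dresser €333.25: furniture → 8.5% + 1.75% surcharge = 10.25% → €34.16
Building blocks set €114.86: toys and games → 9.25% → €10.62
Six-pack IPA €11.10: beer, wine and spirits → 12.5% → €1.39
Sparkling wine €18.74: beer, wine and spirits → 12.5% → €2.34
Phone case €35.80: all other goods → 9.25% → €3.31
Laundry detergent €20.49: all other goods → 9.25% → €1.90
Total tax = €34.16 + €10.62 + €1.39 + €2.34 + €3.31 + €1.90 = €53.72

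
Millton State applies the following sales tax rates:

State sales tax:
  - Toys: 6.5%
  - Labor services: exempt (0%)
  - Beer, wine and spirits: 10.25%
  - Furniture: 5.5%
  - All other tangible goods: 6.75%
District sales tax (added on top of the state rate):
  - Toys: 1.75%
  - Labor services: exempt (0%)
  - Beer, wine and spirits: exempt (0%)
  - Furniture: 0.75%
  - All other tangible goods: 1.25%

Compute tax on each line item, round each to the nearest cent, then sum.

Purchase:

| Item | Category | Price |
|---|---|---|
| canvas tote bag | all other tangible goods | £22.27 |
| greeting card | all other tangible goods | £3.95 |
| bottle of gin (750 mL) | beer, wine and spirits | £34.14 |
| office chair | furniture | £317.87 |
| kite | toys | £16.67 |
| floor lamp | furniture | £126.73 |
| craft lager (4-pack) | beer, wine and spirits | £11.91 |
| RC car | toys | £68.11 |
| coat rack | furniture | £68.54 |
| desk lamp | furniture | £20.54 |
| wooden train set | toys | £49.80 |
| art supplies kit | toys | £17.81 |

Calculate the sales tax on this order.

£52.75

Canvas tote bag £22.27: all other tangible goods → 6.75% + 1.25% district = 8% → £1.78
Greeting card £3.95: all other tangible goods → 6.75% + 1.25% district = 8% → £0.32
Bottle of gin (750 mL) £34.14: beer, wine and spirits → 10.25% + 0% district = 10.25% → £3.50
Office chair £317.87: furniture → 5.5% + 0.75% district = 6.25% → £19.87
Kite £16.67: toys → 6.5% + 1.75% district = 8.25% → £1.38
Floor lamp £126.73: furniture → 5.5% + 0.75% district = 6.25% → £7.92
Craft lager (4-pack) £11.91: beer, wine and spirits → 10.25% + 0% district = 10.25% → £1.22
RC car £68.11: toys → 6.5% + 1.75% district = 8.25% → £5.62
Coat rack £68.54: furniture → 5.5% + 0.75% district = 6.25% → £4.28
Desk lamp £20.54: furniture → 5.5% + 0.75% district = 6.25% → £1.28
Wooden train set £49.80: toys → 6.5% + 1.75% district = 8.25% → £4.11
Art supplies kit £17.81: toys → 6.5% + 1.75% district = 8.25% → £1.47
Total tax = £1.78 + £0.32 + £3.50 + £19.87 + £1.38 + £7.92 + £1.22 + £5.62 + £4.28 + £1.28 + £4.11 + £1.47 = £52.75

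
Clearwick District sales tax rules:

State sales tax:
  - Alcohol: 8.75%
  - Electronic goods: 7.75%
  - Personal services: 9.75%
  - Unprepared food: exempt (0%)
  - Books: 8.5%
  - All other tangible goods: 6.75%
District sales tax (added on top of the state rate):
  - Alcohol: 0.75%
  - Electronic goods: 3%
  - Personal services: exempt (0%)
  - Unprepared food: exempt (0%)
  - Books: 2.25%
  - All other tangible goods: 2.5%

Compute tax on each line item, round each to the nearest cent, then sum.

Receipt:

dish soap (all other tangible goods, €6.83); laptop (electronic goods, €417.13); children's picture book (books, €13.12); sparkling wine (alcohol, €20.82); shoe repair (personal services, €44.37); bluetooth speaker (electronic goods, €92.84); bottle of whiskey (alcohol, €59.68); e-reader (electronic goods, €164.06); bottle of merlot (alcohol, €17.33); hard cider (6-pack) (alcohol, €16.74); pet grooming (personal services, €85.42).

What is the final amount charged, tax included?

€1036.39

Dish soap €6.83: all other tangible goods → 6.75% + 2.5% district = 9.25% → €0.63
Laptop €417.13: electronic goods → 7.75% + 3% district = 10.75% → €44.84
Children's picture book €13.12: books → 8.5% + 2.25% district = 10.75% → €1.41
Sparkling wine €20.82: alcohol → 8.75% + 0.75% district = 9.5% → €1.98
Shoe repair €44.37: personal services → 9.75% + 0% district = 9.75% → €4.33
Bluetooth speaker €92.84: electronic goods → 7.75% + 3% district = 10.75% → €9.98
Bottle of whiskey €59.68: alcohol → 8.75% + 0.75% district = 9.5% → €5.67
E-reader €164.06: electronic goods → 7.75% + 3% district = 10.75% → €17.64
Bottle of merlot €17.33: alcohol → 8.75% + 0.75% district = 9.5% → €1.65
Hard cider (6-pack) €16.74: alcohol → 8.75% + 0.75% district = 9.5% → €1.59
Pet grooming €85.42: personal services → 9.75% + 0% district = 9.75% → €8.33
Subtotal = €938.34; tax = €98.05; total due = €1036.39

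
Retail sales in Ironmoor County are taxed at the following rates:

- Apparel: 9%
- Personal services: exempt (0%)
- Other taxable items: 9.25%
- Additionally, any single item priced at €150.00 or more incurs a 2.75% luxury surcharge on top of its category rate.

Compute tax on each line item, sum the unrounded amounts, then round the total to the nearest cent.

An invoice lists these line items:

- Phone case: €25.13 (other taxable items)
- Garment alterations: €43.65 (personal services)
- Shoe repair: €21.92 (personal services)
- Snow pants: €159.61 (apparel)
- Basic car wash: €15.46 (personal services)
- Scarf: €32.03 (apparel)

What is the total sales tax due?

€23.96

Phone case €25.13: other taxable items → 9.25% → €2.324525
Garment alterations €43.65: personal services → 0% → €0.00
Shoe repair €21.92: personal services → 0% → €0.00
Snow pants €159.61: apparel → 9% + 2.75% surcharge = 11.75% → €18.754175
Basic car wash €15.46: personal services → 0% → €0.00
Scarf €32.03: apparel → 9% → €2.8827
Unrounded tax sum = €23.9614 → €23.96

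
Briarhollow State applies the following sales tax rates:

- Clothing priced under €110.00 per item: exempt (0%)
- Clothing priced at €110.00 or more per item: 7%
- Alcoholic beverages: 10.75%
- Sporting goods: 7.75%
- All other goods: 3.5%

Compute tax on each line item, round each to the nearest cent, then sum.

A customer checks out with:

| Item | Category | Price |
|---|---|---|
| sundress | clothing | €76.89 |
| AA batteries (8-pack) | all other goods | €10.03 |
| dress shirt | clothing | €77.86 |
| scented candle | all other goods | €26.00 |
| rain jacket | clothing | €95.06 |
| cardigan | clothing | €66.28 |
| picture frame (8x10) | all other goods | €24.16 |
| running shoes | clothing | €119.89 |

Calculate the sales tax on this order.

€10.50

Sundress €76.89: clothing, under €110.00 → 0% → €0.00
AA batteries (8-pack) €10.03: all other goods → 3.5% → €0.35
Dress shirt €77.86: clothing, under €110.00 → 0% → €0.00
Scented candle €26.00: all other goods → 3.5% → €0.91
Rain jacket €95.06: clothing, under €110.00 → 0% → €0.00
Cardigan €66.28: clothing, under €110.00 → 0% → €0.00
Picture frame (8x10) €24.16: all other goods → 3.5% → €0.85
Running shoes €119.89: clothing, €110.00 or more → 7% → €8.39
Total tax = €0.35 + €0.91 + €0.85 + €8.39 = €10.50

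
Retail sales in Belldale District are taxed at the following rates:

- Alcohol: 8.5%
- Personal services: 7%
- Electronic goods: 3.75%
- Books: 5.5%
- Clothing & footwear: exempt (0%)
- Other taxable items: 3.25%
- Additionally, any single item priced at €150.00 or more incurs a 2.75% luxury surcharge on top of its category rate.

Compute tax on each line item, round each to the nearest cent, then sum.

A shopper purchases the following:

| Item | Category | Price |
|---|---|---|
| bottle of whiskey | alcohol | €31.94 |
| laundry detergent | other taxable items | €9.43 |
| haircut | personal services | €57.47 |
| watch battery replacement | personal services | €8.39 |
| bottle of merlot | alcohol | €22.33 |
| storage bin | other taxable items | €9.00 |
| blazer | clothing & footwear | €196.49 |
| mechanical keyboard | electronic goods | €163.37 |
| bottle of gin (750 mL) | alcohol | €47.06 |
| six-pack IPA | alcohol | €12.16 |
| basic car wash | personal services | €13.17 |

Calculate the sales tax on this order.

€31.79

Bottle of whiskey €31.94: alcohol → 8.5% → €2.71
Laundry detergent €9.43: other taxable items → 3.25% → €0.31
Haircut €57.47: personal services → 7% → €4.02
Watch battery replacement €8.39: personal services → 7% → €0.59
Bottle of merlot €22.33: alcohol → 8.5% → €1.90
Storage bin €9.00: other taxable items → 3.25% → €0.29
Blazer €196.49: clothing & footwear → 0% + 2.75% surcharge = 2.75% → €5.40
Mechanical keyboard €163.37: electronic goods → 3.75% + 2.75% surcharge = 6.5% → €10.62
Bottle of gin (750 mL) €47.06: alcohol → 8.5% → €4.00
Six-pack IPA €12.16: alcohol → 8.5% → €1.03
Basic car wash €13.17: personal services → 7% → €0.92
Total tax = €2.71 + €0.31 + €4.02 + €0.59 + €1.90 + €0.29 + €5.40 + €10.62 + €4.00 + €1.03 + €0.92 = €31.79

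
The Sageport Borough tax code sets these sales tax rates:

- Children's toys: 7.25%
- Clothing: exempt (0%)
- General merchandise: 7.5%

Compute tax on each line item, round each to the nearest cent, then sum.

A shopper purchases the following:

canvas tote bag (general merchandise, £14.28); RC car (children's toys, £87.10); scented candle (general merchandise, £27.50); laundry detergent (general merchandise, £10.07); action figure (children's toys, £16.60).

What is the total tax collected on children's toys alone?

£7.51

RC car £87.10: children's toys → 7.25% → £6.31
Action figure £16.60: children's toys → 7.25% → £1.20
Tax on children's toys = £6.31 + £1.20 = £7.51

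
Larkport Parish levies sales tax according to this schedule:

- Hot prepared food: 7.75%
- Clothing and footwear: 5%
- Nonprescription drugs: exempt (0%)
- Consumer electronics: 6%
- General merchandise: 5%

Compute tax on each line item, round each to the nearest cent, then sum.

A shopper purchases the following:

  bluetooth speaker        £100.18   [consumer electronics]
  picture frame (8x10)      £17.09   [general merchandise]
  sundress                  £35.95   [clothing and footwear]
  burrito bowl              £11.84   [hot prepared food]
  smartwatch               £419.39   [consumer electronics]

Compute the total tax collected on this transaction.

£34.74

Bluetooth speaker £100.18: consumer electronics → 6% → £6.01
Picture frame (8x10) £17.09: general merchandise → 5% → £0.85
Sundress £35.95: clothing and footwear → 5% → £1.80
Burrito bowl £11.84: hot prepared food → 7.75% → £0.92
Smartwatch £419.39: consumer electronics → 6% → £25.16
Total tax = £6.01 + £0.85 + £1.80 + £0.92 + £25.16 = £34.74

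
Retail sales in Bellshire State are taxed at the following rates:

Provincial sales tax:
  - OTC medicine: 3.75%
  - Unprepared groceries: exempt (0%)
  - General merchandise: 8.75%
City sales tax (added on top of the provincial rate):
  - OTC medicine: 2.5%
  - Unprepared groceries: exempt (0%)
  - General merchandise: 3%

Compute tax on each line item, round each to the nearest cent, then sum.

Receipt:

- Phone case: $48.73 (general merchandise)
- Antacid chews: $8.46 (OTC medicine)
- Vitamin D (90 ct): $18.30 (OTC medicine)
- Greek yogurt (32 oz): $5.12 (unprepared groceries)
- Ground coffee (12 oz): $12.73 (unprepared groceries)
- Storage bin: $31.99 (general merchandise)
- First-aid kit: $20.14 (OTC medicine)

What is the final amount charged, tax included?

Phone case $48.73: general merchandise → 8.75% + 3% city = 11.75% → $5.73
Antacid chews $8.46: OTC medicine → 3.75% + 2.5% city = 6.25% → $0.53
Vitamin D (90 ct) $18.30: OTC medicine → 3.75% + 2.5% city = 6.25% → $1.14
Greek yogurt (32 oz) $5.12: unprepared groceries → 0% + 0% city = 0% → $0.00
Ground coffee (12 oz) $12.73: unprepared groceries → 0% + 0% city = 0% → $0.00
Storage bin $31.99: general merchandise → 8.75% + 3% city = 11.75% → $3.76
First-aid kit $20.14: OTC medicine → 3.75% + 2.5% city = 6.25% → $1.26
Subtotal = $145.47; tax = $12.42; total due = $157.89

$157.89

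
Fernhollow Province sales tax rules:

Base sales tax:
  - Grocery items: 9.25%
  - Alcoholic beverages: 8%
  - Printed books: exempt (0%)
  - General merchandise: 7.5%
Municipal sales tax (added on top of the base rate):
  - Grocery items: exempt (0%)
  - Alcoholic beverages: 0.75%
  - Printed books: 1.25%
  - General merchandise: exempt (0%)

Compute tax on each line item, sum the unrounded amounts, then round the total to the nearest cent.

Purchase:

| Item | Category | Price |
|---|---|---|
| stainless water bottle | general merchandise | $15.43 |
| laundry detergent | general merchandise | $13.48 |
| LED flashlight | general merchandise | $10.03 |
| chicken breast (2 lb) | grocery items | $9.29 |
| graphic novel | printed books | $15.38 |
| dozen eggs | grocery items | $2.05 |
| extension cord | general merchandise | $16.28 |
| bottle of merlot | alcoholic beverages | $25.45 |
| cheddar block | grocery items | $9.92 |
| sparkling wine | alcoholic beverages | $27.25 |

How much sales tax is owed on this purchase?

$10.91

Stainless water bottle $15.43: general merchandise → 7.5% + 0% municipal = 7.5% → $1.15725
Laundry detergent $13.48: general merchandise → 7.5% + 0% municipal = 7.5% → $1.011
LED flashlight $10.03: general merchandise → 7.5% + 0% municipal = 7.5% → $0.75225
Chicken breast (2 lb) $9.29: grocery items → 9.25% + 0% municipal = 9.25% → $0.859325
Graphic novel $15.38: printed books → 0% + 1.25% municipal = 1.25% → $0.19225
Dozen eggs $2.05: grocery items → 9.25% + 0% municipal = 9.25% → $0.189625
Extension cord $16.28: general merchandise → 7.5% + 0% municipal = 7.5% → $1.221
Bottle of merlot $25.45: alcoholic beverages → 8% + 0.75% municipal = 8.75% → $2.226875
Cheddar block $9.92: grocery items → 9.25% + 0% municipal = 9.25% → $0.9176
Sparkling wine $27.25: alcoholic beverages → 8% + 0.75% municipal = 8.75% → $2.384375
Unrounded tax sum = $10.91155 → $10.91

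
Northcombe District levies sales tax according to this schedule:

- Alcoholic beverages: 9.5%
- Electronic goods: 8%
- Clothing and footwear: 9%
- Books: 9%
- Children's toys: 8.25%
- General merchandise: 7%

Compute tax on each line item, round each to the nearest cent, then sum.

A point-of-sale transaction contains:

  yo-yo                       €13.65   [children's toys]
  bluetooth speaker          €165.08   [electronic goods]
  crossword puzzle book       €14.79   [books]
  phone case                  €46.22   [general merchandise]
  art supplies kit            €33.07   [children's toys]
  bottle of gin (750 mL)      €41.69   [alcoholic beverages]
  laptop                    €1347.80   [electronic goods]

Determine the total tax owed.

€133.42

Yo-yo €13.65: children's toys → 8.25% → €1.13
Bluetooth speaker €165.08: electronic goods → 8% → €13.21
Crossword puzzle book €14.79: books → 9% → €1.33
Phone case €46.22: general merchandise → 7% → €3.24
Art supplies kit €33.07: children's toys → 8.25% → €2.73
Bottle of gin (750 mL) €41.69: alcoholic beverages → 9.5% → €3.96
Laptop €1347.80: electronic goods → 8% → €107.82
Total tax = €1.13 + €13.21 + €1.33 + €3.24 + €2.73 + €3.96 + €107.82 = €133.42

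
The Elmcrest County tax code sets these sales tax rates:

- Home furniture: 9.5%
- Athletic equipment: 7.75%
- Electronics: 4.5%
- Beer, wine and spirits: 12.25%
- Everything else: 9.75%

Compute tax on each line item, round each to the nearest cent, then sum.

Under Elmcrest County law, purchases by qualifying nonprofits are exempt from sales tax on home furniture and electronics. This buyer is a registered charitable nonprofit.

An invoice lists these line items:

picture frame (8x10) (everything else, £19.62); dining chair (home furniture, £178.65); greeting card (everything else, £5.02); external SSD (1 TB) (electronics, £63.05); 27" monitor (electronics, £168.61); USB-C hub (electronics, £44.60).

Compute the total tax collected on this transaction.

Picture frame (8x10) £19.62: everything else → 9.75% → £1.91
Dining chair £178.65: home furniture, buyer-exempt → 0% → £0.00
Greeting card £5.02: everything else → 9.75% → £0.49
External SSD (1 TB) £63.05: electronics, buyer-exempt → 0% → £0.00
27" monitor £168.61: electronics, buyer-exempt → 0% → £0.00
USB-C hub £44.60: electronics, buyer-exempt → 0% → £0.00
Total tax = £1.91 + £0.49 = £2.40

£2.40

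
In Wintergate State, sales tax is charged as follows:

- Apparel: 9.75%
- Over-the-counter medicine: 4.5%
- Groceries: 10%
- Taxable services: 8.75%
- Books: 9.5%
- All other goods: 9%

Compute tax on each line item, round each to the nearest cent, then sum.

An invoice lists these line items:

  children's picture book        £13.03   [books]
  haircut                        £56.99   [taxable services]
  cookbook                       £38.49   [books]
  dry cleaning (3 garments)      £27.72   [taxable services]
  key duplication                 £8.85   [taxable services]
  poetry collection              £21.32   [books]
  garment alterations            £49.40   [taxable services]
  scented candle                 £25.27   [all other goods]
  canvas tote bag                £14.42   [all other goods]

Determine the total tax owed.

Children's picture book £13.03: books → 9.5% → £1.24
Haircut £56.99: taxable services → 8.75% → £4.99
Cookbook £38.49: books → 9.5% → £3.66
Dry cleaning (3 garments) £27.72: taxable services → 8.75% → £2.43
Key duplication £8.85: taxable services → 8.75% → £0.77
Poetry collection £21.32: books → 9.5% → £2.03
Garment alterations £49.40: taxable services → 8.75% → £4.32
Scented candle £25.27: all other goods → 9% → £2.27
Canvas tote bag £14.42: all other goods → 9% → £1.30
Total tax = £1.24 + £4.99 + £3.66 + £2.43 + £0.77 + £2.03 + £4.32 + £2.27 + £1.30 = £23.01

£23.01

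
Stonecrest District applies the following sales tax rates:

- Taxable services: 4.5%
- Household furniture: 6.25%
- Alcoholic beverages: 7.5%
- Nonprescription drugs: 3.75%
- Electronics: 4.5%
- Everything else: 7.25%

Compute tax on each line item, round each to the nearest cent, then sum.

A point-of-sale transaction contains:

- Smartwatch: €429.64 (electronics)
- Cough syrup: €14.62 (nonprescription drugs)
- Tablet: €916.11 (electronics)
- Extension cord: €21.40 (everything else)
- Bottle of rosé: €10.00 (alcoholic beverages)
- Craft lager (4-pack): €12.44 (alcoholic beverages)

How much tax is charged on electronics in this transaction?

Smartwatch €429.64: electronics → 4.5% → €19.33
Tablet €916.11: electronics → 4.5% → €41.22
Tax on electronics = €19.33 + €41.22 = €60.55

€60.55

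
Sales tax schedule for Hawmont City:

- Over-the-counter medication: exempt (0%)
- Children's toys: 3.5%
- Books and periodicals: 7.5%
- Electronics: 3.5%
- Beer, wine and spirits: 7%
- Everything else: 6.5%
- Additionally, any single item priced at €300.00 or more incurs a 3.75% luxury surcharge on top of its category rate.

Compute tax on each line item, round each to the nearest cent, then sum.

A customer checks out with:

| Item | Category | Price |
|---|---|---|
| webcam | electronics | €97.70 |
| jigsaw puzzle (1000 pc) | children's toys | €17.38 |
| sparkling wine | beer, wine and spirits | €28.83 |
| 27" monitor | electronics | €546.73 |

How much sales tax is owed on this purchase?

€45.69

Webcam €97.70: electronics → 3.5% → €3.42
Jigsaw puzzle (1000 pc) €17.38: children's toys → 3.5% → €0.61
Sparkling wine €28.83: beer, wine and spirits → 7% → €2.02
27" monitor €546.73: electronics → 3.5% + 3.75% surcharge = 7.25% → €39.64
Total tax = €3.42 + €0.61 + €2.02 + €39.64 = €45.69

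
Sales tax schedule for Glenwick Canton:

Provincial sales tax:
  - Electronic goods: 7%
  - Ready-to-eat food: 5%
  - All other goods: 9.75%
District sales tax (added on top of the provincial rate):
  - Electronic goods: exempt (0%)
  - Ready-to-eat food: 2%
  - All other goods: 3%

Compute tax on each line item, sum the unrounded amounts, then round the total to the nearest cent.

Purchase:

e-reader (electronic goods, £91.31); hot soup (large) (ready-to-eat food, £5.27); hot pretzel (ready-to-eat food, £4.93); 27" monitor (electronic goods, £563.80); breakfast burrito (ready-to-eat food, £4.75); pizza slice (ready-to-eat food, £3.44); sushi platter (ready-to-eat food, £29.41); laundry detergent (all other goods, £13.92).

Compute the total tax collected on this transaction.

E-reader £91.31: electronic goods → 7% + 0% district = 7% → £6.3917
Hot soup (large) £5.27: ready-to-eat food → 5% + 2% district = 7% → £0.3689
Hot pretzel £4.93: ready-to-eat food → 5% + 2% district = 7% → £0.3451
27" monitor £563.80: electronic goods → 7% + 0% district = 7% → £39.466
Breakfast burrito £4.75: ready-to-eat food → 5% + 2% district = 7% → £0.3325
Pizza slice £3.44: ready-to-eat food → 5% + 2% district = 7% → £0.2408
Sushi platter £29.41: ready-to-eat food → 5% + 2% district = 7% → £2.0587
Laundry detergent £13.92: all other goods → 9.75% + 3% district = 12.75% → £1.7748
Unrounded tax sum = £50.9785 → £50.98

£50.98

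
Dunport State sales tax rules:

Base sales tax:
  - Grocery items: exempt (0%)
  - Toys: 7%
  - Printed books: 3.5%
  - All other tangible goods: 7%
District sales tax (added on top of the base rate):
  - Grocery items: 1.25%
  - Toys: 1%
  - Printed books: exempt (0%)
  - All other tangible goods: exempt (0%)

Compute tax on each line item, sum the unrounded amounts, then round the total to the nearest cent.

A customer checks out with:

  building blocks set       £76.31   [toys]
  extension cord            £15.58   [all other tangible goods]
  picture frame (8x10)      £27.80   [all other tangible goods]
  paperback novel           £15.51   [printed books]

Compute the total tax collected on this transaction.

£9.68

Building blocks set £76.31: toys → 7% + 1% district = 8% → £6.1048
Extension cord £15.58: all other tangible goods → 7% + 0% district = 7% → £1.0906
Picture frame (8x10) £27.80: all other tangible goods → 7% + 0% district = 7% → £1.946
Paperback novel £15.51: printed books → 3.5% + 0% district = 3.5% → £0.54285
Unrounded tax sum = £9.68425 → £9.68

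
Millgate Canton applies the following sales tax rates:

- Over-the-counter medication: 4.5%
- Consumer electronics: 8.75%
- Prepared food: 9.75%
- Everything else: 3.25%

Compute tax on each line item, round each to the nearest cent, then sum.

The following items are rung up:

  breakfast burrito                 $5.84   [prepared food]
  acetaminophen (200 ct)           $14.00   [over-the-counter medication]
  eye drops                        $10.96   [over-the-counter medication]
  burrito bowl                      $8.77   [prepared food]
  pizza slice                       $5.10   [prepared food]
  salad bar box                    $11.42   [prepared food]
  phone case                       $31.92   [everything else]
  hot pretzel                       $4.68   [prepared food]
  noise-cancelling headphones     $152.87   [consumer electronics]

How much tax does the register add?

$19.04

Breakfast burrito $5.84: prepared food → 9.75% → $0.57
Acetaminophen (200 ct) $14.00: over-the-counter medication → 4.5% → $0.63
Eye drops $10.96: over-the-counter medication → 4.5% → $0.49
Burrito bowl $8.77: prepared food → 9.75% → $0.86
Pizza slice $5.10: prepared food → 9.75% → $0.50
Salad bar box $11.42: prepared food → 9.75% → $1.11
Phone case $31.92: everything else → 3.25% → $1.04
Hot pretzel $4.68: prepared food → 9.75% → $0.46
Noise-cancelling headphones $152.87: consumer electronics → 8.75% → $13.38
Total tax = $0.57 + $0.63 + $0.49 + $0.86 + $0.50 + $1.11 + $1.04 + $0.46 + $13.38 = $19.04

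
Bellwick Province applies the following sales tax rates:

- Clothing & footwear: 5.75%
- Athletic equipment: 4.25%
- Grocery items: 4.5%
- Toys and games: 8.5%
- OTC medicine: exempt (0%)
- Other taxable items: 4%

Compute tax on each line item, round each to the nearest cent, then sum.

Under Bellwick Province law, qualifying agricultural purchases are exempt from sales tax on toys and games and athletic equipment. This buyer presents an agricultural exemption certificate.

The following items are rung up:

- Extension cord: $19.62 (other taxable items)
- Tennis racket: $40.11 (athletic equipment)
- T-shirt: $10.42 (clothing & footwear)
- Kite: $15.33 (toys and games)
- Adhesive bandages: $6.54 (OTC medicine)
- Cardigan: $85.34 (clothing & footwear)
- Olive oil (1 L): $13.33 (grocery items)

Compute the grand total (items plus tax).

Extension cord $19.62: other taxable items → 4% → $0.78
Tennis racket $40.11: athletic equipment, buyer-exempt → 0% → $0.00
T-shirt $10.42: clothing & footwear → 5.75% → $0.60
Kite $15.33: toys and games, buyer-exempt → 0% → $0.00
Adhesive bandages $6.54: OTC medicine → 0% → $0.00
Cardigan $85.34: clothing & footwear → 5.75% → $4.91
Olive oil (1 L) $13.33: grocery items → 4.5% → $0.60
Subtotal = $190.69; tax = $6.89; total due = $197.58

$197.58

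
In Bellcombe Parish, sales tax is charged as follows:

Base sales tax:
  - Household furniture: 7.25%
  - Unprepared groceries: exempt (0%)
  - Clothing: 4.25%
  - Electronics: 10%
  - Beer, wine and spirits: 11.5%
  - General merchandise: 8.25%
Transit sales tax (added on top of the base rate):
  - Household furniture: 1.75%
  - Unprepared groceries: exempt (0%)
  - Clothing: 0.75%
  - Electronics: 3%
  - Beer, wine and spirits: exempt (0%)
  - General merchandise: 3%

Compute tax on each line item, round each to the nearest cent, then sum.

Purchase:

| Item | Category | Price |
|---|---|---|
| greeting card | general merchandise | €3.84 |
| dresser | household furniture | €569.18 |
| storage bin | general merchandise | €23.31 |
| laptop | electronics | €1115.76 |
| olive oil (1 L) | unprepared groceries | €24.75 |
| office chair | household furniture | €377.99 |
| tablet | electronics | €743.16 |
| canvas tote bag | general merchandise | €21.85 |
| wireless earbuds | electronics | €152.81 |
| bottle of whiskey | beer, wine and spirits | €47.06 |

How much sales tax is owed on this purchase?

€357.70

Greeting card €3.84: general merchandise → 8.25% + 3% transit = 11.25% → €0.43
Dresser €569.18: household furniture → 7.25% + 1.75% transit = 9% → €51.23
Storage bin €23.31: general merchandise → 8.25% + 3% transit = 11.25% → €2.62
Laptop €1115.76: electronics → 10% + 3% transit = 13% → €145.05
Olive oil (1 L) €24.75: unprepared groceries → 0% + 0% transit = 0% → €0.00
Office chair €377.99: household furniture → 7.25% + 1.75% transit = 9% → €34.02
Tablet €743.16: electronics → 10% + 3% transit = 13% → €96.61
Canvas tote bag €21.85: general merchandise → 8.25% + 3% transit = 11.25% → €2.46
Wireless earbuds €152.81: electronics → 10% + 3% transit = 13% → €19.87
Bottle of whiskey €47.06: beer, wine and spirits → 11.5% + 0% transit = 11.5% → €5.41
Total tax = €0.43 + €51.23 + €2.62 + €145.05 + €34.02 + €96.61 + €2.46 + €19.87 + €5.41 = €357.70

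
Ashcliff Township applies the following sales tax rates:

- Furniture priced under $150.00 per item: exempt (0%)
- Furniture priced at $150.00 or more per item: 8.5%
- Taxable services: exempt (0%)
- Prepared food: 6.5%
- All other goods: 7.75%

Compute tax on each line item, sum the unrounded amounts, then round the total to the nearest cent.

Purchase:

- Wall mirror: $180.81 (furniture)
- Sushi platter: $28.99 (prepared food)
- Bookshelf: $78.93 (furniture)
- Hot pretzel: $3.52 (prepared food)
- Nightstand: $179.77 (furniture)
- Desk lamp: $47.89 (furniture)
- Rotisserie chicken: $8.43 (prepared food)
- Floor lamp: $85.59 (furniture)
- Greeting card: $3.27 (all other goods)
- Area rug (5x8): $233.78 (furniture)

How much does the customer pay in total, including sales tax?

Wall mirror $180.81: furniture, $150.00 or more → 8.5% → $15.36885
Sushi platter $28.99: prepared food → 6.5% → $1.88435
Bookshelf $78.93: furniture, under $150.00 → 0% → $0.00
Hot pretzel $3.52: prepared food → 6.5% → $0.2288
Nightstand $179.77: furniture, $150.00 or more → 8.5% → $15.28045
Desk lamp $47.89: furniture, under $150.00 → 0% → $0.00
Rotisserie chicken $8.43: prepared food → 6.5% → $0.54795
Floor lamp $85.59: furniture, under $150.00 → 0% → $0.00
Greeting card $3.27: all other goods → 7.75% → $0.253425
Area rug (5x8) $233.78: furniture, $150.00 or more → 8.5% → $19.8713
Subtotal = $850.98; unrounded tax = $53.435125 → $53.44; total due = $904.42

$904.42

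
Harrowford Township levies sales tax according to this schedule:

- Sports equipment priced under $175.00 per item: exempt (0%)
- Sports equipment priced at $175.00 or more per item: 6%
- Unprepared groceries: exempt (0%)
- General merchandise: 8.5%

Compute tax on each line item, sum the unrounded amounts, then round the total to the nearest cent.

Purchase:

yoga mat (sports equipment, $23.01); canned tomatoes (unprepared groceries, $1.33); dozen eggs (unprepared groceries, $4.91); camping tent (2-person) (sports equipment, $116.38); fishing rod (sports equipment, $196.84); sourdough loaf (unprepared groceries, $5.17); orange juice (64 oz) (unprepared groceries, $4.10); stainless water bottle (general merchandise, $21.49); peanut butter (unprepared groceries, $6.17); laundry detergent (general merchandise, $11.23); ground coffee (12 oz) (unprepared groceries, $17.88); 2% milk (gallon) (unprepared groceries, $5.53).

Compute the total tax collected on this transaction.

Yoga mat $23.01: sports equipment, under $175.00 → 0% → $0.00
Canned tomatoes $1.33: unprepared groceries → 0% → $0.00
Dozen eggs $4.91: unprepared groceries → 0% → $0.00
Camping tent (2-person) $116.38: sports equipment, under $175.00 → 0% → $0.00
Fishing rod $196.84: sports equipment, $175.00 or more → 6% → $11.8104
Sourdough loaf $5.17: unprepared groceries → 0% → $0.00
Orange juice (64 oz) $4.10: unprepared groceries → 0% → $0.00
Stainless water bottle $21.49: general merchandise → 8.5% → $1.82665
Peanut butter $6.17: unprepared groceries → 0% → $0.00
Laundry detergent $11.23: general merchandise → 8.5% → $0.95455
Ground coffee (12 oz) $17.88: unprepared groceries → 0% → $0.00
2% milk (gallon) $5.53: unprepared groceries → 0% → $0.00
Unrounded tax sum = $14.5916 → $14.59

$14.59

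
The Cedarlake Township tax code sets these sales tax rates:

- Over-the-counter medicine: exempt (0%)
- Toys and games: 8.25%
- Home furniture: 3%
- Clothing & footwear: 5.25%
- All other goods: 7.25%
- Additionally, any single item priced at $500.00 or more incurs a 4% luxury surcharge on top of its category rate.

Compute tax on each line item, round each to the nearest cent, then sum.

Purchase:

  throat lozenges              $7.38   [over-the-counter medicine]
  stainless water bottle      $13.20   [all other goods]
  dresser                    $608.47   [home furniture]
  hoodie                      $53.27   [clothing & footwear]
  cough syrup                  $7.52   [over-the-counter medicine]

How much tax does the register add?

$46.35

Throat lozenges $7.38: over-the-counter medicine → 0% → $0.00
Stainless water bottle $13.20: all other goods → 7.25% → $0.96
Dresser $608.47: home furniture → 3% + 4% surcharge = 7% → $42.59
Hoodie $53.27: clothing & footwear → 5.25% → $2.80
Cough syrup $7.52: over-the-counter medicine → 0% → $0.00
Total tax = $0.96 + $42.59 + $2.80 = $46.35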